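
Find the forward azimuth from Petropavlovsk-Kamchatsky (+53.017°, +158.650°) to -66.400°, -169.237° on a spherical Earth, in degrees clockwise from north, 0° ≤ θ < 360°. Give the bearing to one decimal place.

Δλ = -169.237 − 158.650 = -327.887°; wrapped into (−180°, 180°]: 32.113°.
θ = atan2( sin Δλ · cos φ₂ , cos φ₁ · sin φ₂ − sin φ₁ · cos φ₂ · cos Δλ )
  = atan2(0.21282, -0.82214) = 165.487° → normalised to [0°, 360°): 165.487°.

165.5°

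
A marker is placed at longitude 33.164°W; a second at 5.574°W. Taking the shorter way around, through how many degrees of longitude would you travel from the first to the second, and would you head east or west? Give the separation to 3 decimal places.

Raw difference: -5.574 − -33.164 = 27.59°.
Normalise into (−180°, 180°]: 27.59° stays 27.59°.
Positive ⇒ the second point lies to the east; separation 27.590°.

27.590° east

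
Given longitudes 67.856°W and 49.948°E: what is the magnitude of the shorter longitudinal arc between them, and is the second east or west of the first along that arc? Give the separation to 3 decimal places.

117.804° east

Raw difference: 49.948 − -67.856 = 117.804°.
Normalise into (−180°, 180°]: 117.804° stays 117.804°.
Positive ⇒ the second point lies to the east; separation 117.804°.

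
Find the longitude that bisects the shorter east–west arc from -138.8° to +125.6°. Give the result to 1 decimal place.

Signed shortest Δλ from -138.8° to +125.6° is -95.6°.
Midpoint longitude = -138.8° + (-95.6°)/2 = -138.8° − 47.8° = -186.6°.
Normalise into (−180°, 180°]: +173.4°.
(The naïve average (-138.8 + +125.6)/2 = -6.6° is on the wrong side of the globe.)

+173.4°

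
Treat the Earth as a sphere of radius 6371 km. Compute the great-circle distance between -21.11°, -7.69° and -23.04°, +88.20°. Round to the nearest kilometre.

9671 km

Δλ = 88.20 − -7.69 = 95.89°.
Δφ = -23.04 − -21.11 = -1.93°.
a = sin²(Δφ/2) + cos φ₁ · cos φ₂ · sin²(Δλ/2) = 0.473569.
c = 2·atan2(√a, √(1−a)) = 1.51791 rad → d = 6371·c ≈ 9670.61 km.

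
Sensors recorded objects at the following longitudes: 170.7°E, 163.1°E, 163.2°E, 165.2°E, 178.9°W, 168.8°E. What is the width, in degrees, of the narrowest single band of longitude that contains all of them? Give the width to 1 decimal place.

Sort the longitudes: -178.9°, +163.1°, +163.2°, +165.2°, +168.8°, +170.7°.
Eastward gaps between consecutive values (wrapping around): 342.0°, 0.1°, 2.0°, 3.6°, 1.9°, 10.4°.
Largest gap = 342.0° ⇒ minimal covering band is its complement: 360° − 342.0° = 18.0°.
Band runs from +163.1° eastward to -178.9°, crossing the antimeridian.

18.0°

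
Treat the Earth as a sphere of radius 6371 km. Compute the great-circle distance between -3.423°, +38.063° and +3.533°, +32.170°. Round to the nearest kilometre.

Δλ = 32.170 − 38.063 = -5.893°.
Δφ = 3.533 − -3.423 = 6.956°.
a = sin²(Δφ/2) + cos φ₁ · cos φ₂ · sin²(Δλ/2) = 0.006313.
c = 2·atan2(√a, √(1−a)) = 0.15907 rad → d = 6371·c ≈ 1013.47 km.

1013 km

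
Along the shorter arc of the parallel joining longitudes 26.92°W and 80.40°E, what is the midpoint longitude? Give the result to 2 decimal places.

26.74°E

Signed shortest Δλ from -26.92° to +80.40° is +107.32°.
Midpoint longitude = -26.92° + (+107.32°)/2 = -26.92° + 53.66° = +26.74°.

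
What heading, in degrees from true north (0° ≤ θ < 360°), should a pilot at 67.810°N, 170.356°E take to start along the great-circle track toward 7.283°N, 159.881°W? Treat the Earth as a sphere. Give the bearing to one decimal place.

146.7°

Δλ = -159.881 − 170.356 = -330.237°; wrapped into (−180°, 180°]: 29.763°.
θ = atan2( sin Δλ · cos φ₂ , cos φ₁ · sin φ₂ − sin φ₁ · cos φ₂ · cos Δλ )
  = atan2(0.49241, -0.74943) = 146.693° → normalised to [0°, 360°): 146.693°.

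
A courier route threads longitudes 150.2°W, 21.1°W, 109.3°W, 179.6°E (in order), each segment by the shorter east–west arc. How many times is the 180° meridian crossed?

1

Leg 1: -150.2° → -21.1°, shortest Δλ = 129.1° (east) — does not cross 180°.
Leg 2: -21.1° → -109.3°, shortest Δλ = -88.2° (west) — does not cross 180°.
Leg 3: -109.3° → +179.6°, shortest Δλ = -71.1° (west) — crosses 180°.
Total crossings: 1.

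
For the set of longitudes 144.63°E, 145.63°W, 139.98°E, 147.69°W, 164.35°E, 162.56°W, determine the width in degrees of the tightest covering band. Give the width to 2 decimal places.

74.39°

Sort the longitudes: -162.56°, -147.69°, -145.63°, +139.98°, +144.63°, +164.35°.
Eastward gaps between consecutive values (wrapping around): 14.87°, 2.06°, 285.61°, 4.65°, 19.72°, 33.09°.
Largest gap = 285.61° ⇒ minimal covering band is its complement: 360° − 285.61° = 74.39°.
Band runs from +139.98° eastward to -145.63°, crossing the antimeridian.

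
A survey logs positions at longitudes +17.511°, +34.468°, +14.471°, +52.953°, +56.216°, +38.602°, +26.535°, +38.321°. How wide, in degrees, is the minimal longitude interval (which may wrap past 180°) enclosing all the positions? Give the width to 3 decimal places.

Sort the longitudes: +14.471°, +17.511°, +26.535°, +34.468°, +38.321°, +38.602°, +52.953°, +56.216°.
Eastward gaps between consecutive values (wrapping around): 3.040°, 9.024°, 7.933°, 3.853°, 0.281°, 14.351°, 3.263°, 318.255°.
Largest gap = 318.255° ⇒ minimal covering band is its complement: 360° − 318.255° = 41.745°.
Band runs from +14.471° eastward to +56.216°.

41.745°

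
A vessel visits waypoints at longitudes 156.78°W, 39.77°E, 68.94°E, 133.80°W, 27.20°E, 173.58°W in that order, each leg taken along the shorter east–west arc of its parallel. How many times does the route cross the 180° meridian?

3

Leg 1: -156.78° → +39.77°, shortest Δλ = -163.45° (west) — crosses 180°.
Leg 2: +39.77° → +68.94°, shortest Δλ = 29.17° (east) — does not cross 180°.
Leg 3: +68.94° → -133.80°, shortest Δλ = 157.26° (east) — crosses 180°.
Leg 4: -133.80° → +27.20°, shortest Δλ = 161.0° (east) — does not cross 180°.
Leg 5: +27.20° → -173.58°, shortest Δλ = 159.22° (east) — crosses 180°.
Total crossings: 3.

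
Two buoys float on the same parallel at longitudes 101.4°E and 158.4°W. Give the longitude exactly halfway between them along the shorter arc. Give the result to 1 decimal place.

Signed shortest Δλ from +101.4° to -158.4° is +100.2°.
Midpoint longitude = +101.4° + (+100.2°)/2 = +101.4° + 50.1° = +151.5°.
(The naïve average (+101.4 + -158.4)/2 = -28.5° is on the wrong side of the globe.)

151.5°E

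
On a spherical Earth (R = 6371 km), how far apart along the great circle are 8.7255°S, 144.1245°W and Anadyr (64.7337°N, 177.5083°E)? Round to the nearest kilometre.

8766 km

Δλ = 177.5083 − -144.1245 = 321.6328°; wrapped into (−180°, 180°]: -38.3672°.
Δφ = 64.7337 − -8.7255 = 73.4592°.
a = sin²(Δφ/2) + cos φ₁ · cos φ₂ · sin²(Δλ/2) = 0.403204.
c = 2·atan2(√a, √(1−a)) = 1.37597 rad → d = 6371·c ≈ 8766.34 km.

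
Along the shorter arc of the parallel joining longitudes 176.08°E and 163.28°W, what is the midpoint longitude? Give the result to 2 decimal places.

173.60°W

Signed shortest Δλ from +176.08° to -163.28° is +20.64°.
Midpoint longitude = +176.08° + (+20.64°)/2 = +176.08° + 10.32° = +186.40°.
Normalise into (−180°, 180°]: -173.60°.
(The naïve average (+176.08 + -163.28)/2 = 6.4° is on the wrong side of the globe.)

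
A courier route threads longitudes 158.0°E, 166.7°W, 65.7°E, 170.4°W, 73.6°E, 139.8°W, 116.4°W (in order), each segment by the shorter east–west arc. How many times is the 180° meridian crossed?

5

Leg 1: +158.0° → -166.7°, shortest Δλ = 35.3° (east) — crosses 180°.
Leg 2: -166.7° → +65.7°, shortest Δλ = -127.6° (west) — crosses 180°.
Leg 3: +65.7° → -170.4°, shortest Δλ = 123.9° (east) — crosses 180°.
Leg 4: -170.4° → +73.6°, shortest Δλ = -116.0° (west) — crosses 180°.
Leg 5: +73.6° → -139.8°, shortest Δλ = 146.6° (east) — crosses 180°.
Leg 6: -139.8° → -116.4°, shortest Δλ = 23.4° (east) — does not cross 180°.
Total crossings: 5.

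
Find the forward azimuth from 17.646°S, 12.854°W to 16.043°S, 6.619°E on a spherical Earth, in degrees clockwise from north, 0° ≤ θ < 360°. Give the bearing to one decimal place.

88.0°

Δλ = 6.619 − -12.854 = 19.473°.
θ = atan2( sin Δλ · cos φ₂ , cos φ₁ · sin φ₂ − sin φ₁ · cos φ₂ · cos Δλ )
  = atan2(0.32038, 0.01131) = 87.978° → normalised to [0°, 360°): 87.978°.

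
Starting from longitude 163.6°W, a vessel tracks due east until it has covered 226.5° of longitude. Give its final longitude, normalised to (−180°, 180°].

62.9°E

Start at -163.6°; shift +226.5° → +62.9°.
+62.9° already lies in (−180°, 180°].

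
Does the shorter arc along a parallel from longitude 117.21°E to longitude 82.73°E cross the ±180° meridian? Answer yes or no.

No

Signed shortest Δλ = ((82.73 − 117.21 + 180) mod 360) − 180 = -34.48°.
Going west by 34.48° from +117.21° reaches +82.73° without touching 180°.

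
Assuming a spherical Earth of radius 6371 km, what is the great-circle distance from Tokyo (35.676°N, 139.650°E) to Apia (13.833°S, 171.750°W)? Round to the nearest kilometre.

7509 km

Δλ = -171.750 − 139.650 = -311.400°; wrapped into (−180°, 180°]: 48.600°.
Δφ = -13.833 − 35.676 = -49.509°.
a = sin²(Δφ/2) + cos φ₁ · cos φ₂ · sin²(Δλ/2) = 0.308909.
c = 2·atan2(√a, √(1−a)) = 1.17864 rad → d = 6371·c ≈ 7509.11 km.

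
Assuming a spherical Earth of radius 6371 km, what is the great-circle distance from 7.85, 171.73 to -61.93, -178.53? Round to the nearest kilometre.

7805 km

Δλ = -178.53 − 171.73 = -350.26°; wrapped into (−180°, 180°]: 9.74°.
Δφ = -61.93 − 7.85 = -69.78°.
a = sin²(Δφ/2) + cos φ₁ · cos φ₂ · sin²(Δλ/2) = 0.330547.
c = 2·atan2(√a, √(1−a)) = 1.22504 rad → d = 6371·c ≈ 7804.74 km.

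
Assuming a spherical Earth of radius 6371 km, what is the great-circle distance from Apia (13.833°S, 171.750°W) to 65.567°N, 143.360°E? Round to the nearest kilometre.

9581 km

Δλ = 143.360 − -171.750 = 315.110°; wrapped into (−180°, 180°]: -44.890°.
Δφ = 65.567 − -13.833 = 79.400°.
a = sin²(Δφ/2) + cos φ₁ · cos φ₂ · sin²(Δλ/2) = 0.466570.
c = 2·atan2(√a, √(1−a)) = 1.50389 rad → d = 6371·c ≈ 9581.26 km.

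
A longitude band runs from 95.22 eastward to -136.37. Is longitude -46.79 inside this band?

No

Band width going east from +95.22° to -136.37°: ((-136.37 − 95.22) mod 360) = 128.41°.
Offset of -46.79° east of the west edge: ((-46.79 − 95.22) mod 360) = 217.99°.
217.99° > 128.41° ⇒ outside.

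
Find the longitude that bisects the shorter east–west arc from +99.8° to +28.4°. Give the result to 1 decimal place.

+64.1°

Signed shortest Δλ from +99.8° to +28.4° is -71.4°.
Midpoint longitude = +99.8° + (-71.4°)/2 = +99.8° − 35.7° = +64.1°.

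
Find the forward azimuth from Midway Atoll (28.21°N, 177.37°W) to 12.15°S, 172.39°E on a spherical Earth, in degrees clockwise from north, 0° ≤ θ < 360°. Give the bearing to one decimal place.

Δλ = 172.39 − -177.37 = 349.76°; wrapped into (−180°, 180°]: -10.24°.
θ = atan2( sin Δλ · cos φ₂ , cos φ₁ · sin φ₂ − sin φ₁ · cos φ₂ · cos Δλ )
  = atan2(-0.17379, -0.64023) = -164.813° → normalised to [0°, 360°): 195.187°.

195.2°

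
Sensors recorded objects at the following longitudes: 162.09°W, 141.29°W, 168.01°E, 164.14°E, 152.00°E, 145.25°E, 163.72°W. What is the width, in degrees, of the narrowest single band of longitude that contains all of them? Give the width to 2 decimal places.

73.46°

Sort the longitudes: -163.72°, -162.09°, -141.29°, +145.25°, +152.00°, +164.14°, +168.01°.
Eastward gaps between consecutive values (wrapping around): 1.63°, 20.80°, 286.54°, 6.75°, 12.14°, 3.87°, 28.27°.
Largest gap = 286.54° ⇒ minimal covering band is its complement: 360° − 286.54° = 73.46°.
Band runs from +145.25° eastward to -141.29°, crossing the antimeridian.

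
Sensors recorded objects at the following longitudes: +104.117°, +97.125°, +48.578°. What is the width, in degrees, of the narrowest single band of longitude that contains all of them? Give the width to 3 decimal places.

55.539°

Sort the longitudes: +48.578°, +97.125°, +104.117°.
Eastward gaps between consecutive values (wrapping around): 48.547°, 6.992°, 304.461°.
Largest gap = 304.461° ⇒ minimal covering band is its complement: 360° − 304.461° = 55.539°.
Band runs from +48.578° eastward to +104.117°.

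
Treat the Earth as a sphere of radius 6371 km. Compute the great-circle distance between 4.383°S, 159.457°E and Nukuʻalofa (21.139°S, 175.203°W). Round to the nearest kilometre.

3310 km

Δλ = -175.203 − 159.457 = -334.660°; wrapped into (−180°, 180°]: 25.340°.
Δφ = -21.139 − -4.383 = -16.756°.
a = sin²(Δφ/2) + cos φ₁ · cos φ₂ · sin²(Δλ/2) = 0.065969.
c = 2·atan2(√a, √(1−a)) = 0.51951 rad → d = 6371·c ≈ 3309.80 km.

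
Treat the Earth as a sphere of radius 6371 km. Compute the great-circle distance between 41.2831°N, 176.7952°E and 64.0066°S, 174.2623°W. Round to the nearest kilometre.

Δλ = -174.2623 − 176.7952 = -351.0575°; wrapped into (−180°, 180°]: 8.9425°.
Δφ = -64.0066 − 41.2831 = -105.2897°.
a = sin²(Δφ/2) + cos φ₁ · cos φ₂ · sin²(Δλ/2) = 0.633851.
c = 2·atan2(√a, √(1−a)) = 1.84180 rad → d = 6371·c ≈ 11734.14 km.

11734 km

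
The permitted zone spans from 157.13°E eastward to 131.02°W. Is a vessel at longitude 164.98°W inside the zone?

Band width going east from +157.13° to -131.02°: ((-131.02 − 157.13) mod 360) = 71.85°.
Offset of -164.98° east of the west edge: ((-164.98 − 157.13) mod 360) = 37.89°.
37.89° ≤ 71.85° ⇒ inside.

Yes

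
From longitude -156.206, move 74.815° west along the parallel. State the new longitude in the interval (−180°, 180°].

+128.979°

Start at -156.206°; shift −74.815° → -231.021°.
-231.021° lies outside (−180°, 180°]; add 360° → +128.979°.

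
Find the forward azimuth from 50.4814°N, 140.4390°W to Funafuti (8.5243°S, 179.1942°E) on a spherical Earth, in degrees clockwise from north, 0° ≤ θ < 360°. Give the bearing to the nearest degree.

Δλ = 179.1942 − -140.4390 = 319.6332°; wrapped into (−180°, 180°]: -40.3668°.
θ = atan2( sin Δλ · cos φ₂ , cos φ₁ · sin φ₂ − sin φ₁ · cos φ₂ · cos Δλ )
  = atan2(-0.64052, -0.67558) = -136.526° → normalised to [0°, 360°): 223.474°.

223°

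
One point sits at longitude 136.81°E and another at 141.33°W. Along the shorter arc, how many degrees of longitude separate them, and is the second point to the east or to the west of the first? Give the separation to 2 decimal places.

81.86° east

Raw difference: -141.33 − 136.81 = -278.14°.
Normalise into (−180°, 180°]: -278.14° + 360° = 81.86°.
Positive ⇒ the second point lies to the east; separation 81.86°.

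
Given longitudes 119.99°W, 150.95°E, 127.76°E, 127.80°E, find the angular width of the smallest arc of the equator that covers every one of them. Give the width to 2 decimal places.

112.25°

Sort the longitudes: -119.99°, +127.76°, +127.80°, +150.95°.
Eastward gaps between consecutive values (wrapping around): 247.75°, 0.04°, 23.15°, 89.06°.
Largest gap = 247.75° ⇒ minimal covering band is its complement: 360° − 247.75° = 112.25°.
Band runs from +127.76° eastward to -119.99°, crossing the antimeridian.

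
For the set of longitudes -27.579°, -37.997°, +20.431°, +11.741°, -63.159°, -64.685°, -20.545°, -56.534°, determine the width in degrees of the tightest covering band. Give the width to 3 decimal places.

85.116°

Sort the longitudes: -64.685°, -63.159°, -56.534°, -37.997°, -27.579°, -20.545°, +11.741°, +20.431°.
Eastward gaps between consecutive values (wrapping around): 1.526°, 6.625°, 18.537°, 10.418°, 7.034°, 32.286°, 8.690°, 274.884°.
Largest gap = 274.884° ⇒ minimal covering band is its complement: 360° − 274.884° = 85.116°.
Band runs from -64.685° eastward to +20.431°.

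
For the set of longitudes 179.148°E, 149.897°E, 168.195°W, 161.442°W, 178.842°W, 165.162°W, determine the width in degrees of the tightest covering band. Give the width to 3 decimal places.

Sort the longitudes: -178.842°, -168.195°, -165.162°, -161.442°, +149.897°, +179.148°.
Eastward gaps between consecutive values (wrapping around): 10.647°, 3.033°, 3.720°, 311.339°, 29.251°, 2.010°.
Largest gap = 311.339° ⇒ minimal covering band is its complement: 360° − 311.339° = 48.661°.
Band runs from +149.897° eastward to -161.442°, crossing the antimeridian.

48.661°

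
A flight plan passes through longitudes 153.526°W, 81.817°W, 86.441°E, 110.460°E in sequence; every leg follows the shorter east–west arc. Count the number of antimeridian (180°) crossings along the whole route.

Leg 1: -153.526° → -81.817°, shortest Δλ = 71.709° (east) — does not cross 180°.
Leg 2: -81.817° → +86.441°, shortest Δλ = 168.258° (east) — does not cross 180°.
Leg 3: +86.441° → +110.460°, shortest Δλ = 24.019° (east) — does not cross 180°.
Total crossings: 0.

0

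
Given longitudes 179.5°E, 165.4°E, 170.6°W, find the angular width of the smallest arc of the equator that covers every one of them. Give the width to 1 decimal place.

24.0°

Sort the longitudes: -170.6°, +165.4°, +179.5°.
Eastward gaps between consecutive values (wrapping around): 336.0°, 14.1°, 9.9°.
Largest gap = 336.0° ⇒ minimal covering band is its complement: 360° − 336.0° = 24.0°.
Band runs from +165.4° eastward to -170.6°, crossing the antimeridian.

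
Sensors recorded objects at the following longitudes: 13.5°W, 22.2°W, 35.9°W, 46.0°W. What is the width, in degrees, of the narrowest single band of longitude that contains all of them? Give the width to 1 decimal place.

Sort the longitudes: -46.0°, -35.9°, -22.2°, -13.5°.
Eastward gaps between consecutive values (wrapping around): 10.1°, 13.7°, 8.7°, 327.5°.
Largest gap = 327.5° ⇒ minimal covering band is its complement: 360° − 327.5° = 32.5°.
Band runs from -46.0° eastward to -13.5°.

32.5°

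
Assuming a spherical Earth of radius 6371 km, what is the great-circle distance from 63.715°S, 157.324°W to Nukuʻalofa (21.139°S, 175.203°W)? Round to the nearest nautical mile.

2656 nmi

Δλ = -175.203 − -157.324 = -17.879°.
Δφ = -21.139 − -63.715 = 42.576°.
a = sin²(Δφ/2) + cos φ₁ · cos φ₂ · sin²(Δλ/2) = 0.141783.
c = 2·atan2(√a, √(1−a)) = 0.77212 rad → d = 6371·c ≈ 4919.17 km ≈ 2656.14 nmi.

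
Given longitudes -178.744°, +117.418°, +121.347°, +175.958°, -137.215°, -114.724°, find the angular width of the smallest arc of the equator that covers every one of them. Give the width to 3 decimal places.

127.858°

Sort the longitudes: -178.744°, -137.215°, -114.724°, +117.418°, +121.347°, +175.958°.
Eastward gaps between consecutive values (wrapping around): 41.529°, 22.491°, 232.142°, 3.929°, 54.611°, 5.298°.
Largest gap = 232.142° ⇒ minimal covering band is its complement: 360° − 232.142° = 127.858°.
Band runs from +117.418° eastward to -114.724°, crossing the antimeridian.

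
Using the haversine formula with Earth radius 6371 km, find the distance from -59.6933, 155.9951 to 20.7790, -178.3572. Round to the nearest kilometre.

Δλ = -178.3572 − 155.9951 = -334.3523°; wrapped into (−180°, 180°]: 25.6477°.
Δφ = 20.7790 − -59.6933 = 80.4723°.
a = sin²(Δφ/2) + cos φ₁ · cos φ₂ · sin²(Δλ/2) = 0.440481.
c = 2·atan2(√a, √(1−a)) = 1.45147 rad → d = 6371·c ≈ 9247.35 km.

9247 km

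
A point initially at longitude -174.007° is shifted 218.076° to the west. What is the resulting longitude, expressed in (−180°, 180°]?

Start at -174.007°; shift −218.076° → -392.083°.
-392.083° lies outside (−180°, 180°]; add 360° → -32.083°.

-32.083°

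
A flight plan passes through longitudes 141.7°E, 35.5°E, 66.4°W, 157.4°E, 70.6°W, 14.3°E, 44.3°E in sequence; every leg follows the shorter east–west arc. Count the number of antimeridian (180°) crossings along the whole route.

2

Leg 1: +141.7° → +35.5°, shortest Δλ = -106.2° (west) — does not cross 180°.
Leg 2: +35.5° → -66.4°, shortest Δλ = -101.9° (west) — does not cross 180°.
Leg 3: -66.4° → +157.4°, shortest Δλ = -136.2° (west) — crosses 180°.
Leg 4: +157.4° → -70.6°, shortest Δλ = 132.0° (east) — crosses 180°.
Leg 5: -70.6° → +14.3°, shortest Δλ = 84.9° (east) — does not cross 180°.
Leg 6: +14.3° → +44.3°, shortest Δλ = 30.0° (east) — does not cross 180°.
Total crossings: 2.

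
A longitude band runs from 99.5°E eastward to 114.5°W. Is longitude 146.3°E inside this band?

Yes

Band width going east from +99.5° to -114.5°: ((-114.5 − 99.5) mod 360) = 146.0°.
Offset of +146.3° east of the west edge: ((146.3 − 99.5) mod 360) = 46.8°.
46.8° ≤ 146.0° ⇒ inside.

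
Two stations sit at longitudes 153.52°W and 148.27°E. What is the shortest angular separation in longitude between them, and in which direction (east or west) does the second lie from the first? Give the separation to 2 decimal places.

Raw difference: 148.27 − -153.52 = 301.79°.
Normalise into (−180°, 180°]: 301.79° − 360° = -58.21°.
Negative ⇒ the second point lies to the west; separation 58.21°.

58.21° west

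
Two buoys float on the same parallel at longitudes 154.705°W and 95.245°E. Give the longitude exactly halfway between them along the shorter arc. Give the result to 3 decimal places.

150.270°E

Signed shortest Δλ from -154.705° to +95.245° is -110.050°.
Midpoint longitude = -154.705° + (-110.050°)/2 = -154.705° − 55.025° = -209.730°.
Normalise into (−180°, 180°]: +150.270°.
(The naïve average (-154.705 + +95.245)/2 = -29.73° is on the wrong side of the globe.)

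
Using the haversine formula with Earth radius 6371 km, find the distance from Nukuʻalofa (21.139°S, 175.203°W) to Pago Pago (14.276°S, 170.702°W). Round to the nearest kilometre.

900 km

Δλ = -170.702 − -175.203 = 4.501°.
Δφ = -14.276 − -21.139 = 6.863°.
a = sin²(Δφ/2) + cos φ₁ · cos φ₂ · sin²(Δλ/2) = 0.004976.
c = 2·atan2(√a, √(1−a)) = 0.14121 rad → d = 6371·c ≈ 899.62 km.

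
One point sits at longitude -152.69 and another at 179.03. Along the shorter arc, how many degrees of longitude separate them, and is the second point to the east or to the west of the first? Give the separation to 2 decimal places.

Raw difference: 179.03 − -152.69 = 331.72°.
Normalise into (−180°, 180°]: 331.72° − 360° = -28.28°.
Negative ⇒ the second point lies to the west; separation 28.28°.

28.28° west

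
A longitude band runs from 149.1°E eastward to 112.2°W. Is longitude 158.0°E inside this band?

Yes

Band width going east from +149.1° to -112.2°: ((-112.2 − 149.1) mod 360) = 98.7°.
Offset of +158.0° east of the west edge: ((158.0 − 149.1) mod 360) = 8.9°.
8.9° ≤ 98.7° ⇒ inside.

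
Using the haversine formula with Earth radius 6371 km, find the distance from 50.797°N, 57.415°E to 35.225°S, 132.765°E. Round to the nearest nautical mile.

Δλ = 132.765 − 57.415 = 75.350°.
Δφ = -35.225 − 50.797 = -86.022°.
a = sin²(Δφ/2) + cos φ₁ · cos φ₂ · sin²(Δλ/2) = 0.658186.
c = 2·atan2(√a, √(1−a)) = 1.89270 rad → d = 6371·c ≈ 12058.39 km ≈ 6511.01 nmi.

6511 nmi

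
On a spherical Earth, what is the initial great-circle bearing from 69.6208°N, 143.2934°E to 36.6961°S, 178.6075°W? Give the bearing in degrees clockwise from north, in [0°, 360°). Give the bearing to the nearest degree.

148°

Δλ = -178.6075 − 143.2934 = -321.9009°; wrapped into (−180°, 180°]: 38.0991°.
θ = atan2( sin Δλ · cos φ₂ , cos φ₁ · sin φ₂ − sin φ₁ · cos φ₂ · cos Δλ )
  = atan2(0.49474, -0.79958) = 148.253° → normalised to [0°, 360°): 148.253°.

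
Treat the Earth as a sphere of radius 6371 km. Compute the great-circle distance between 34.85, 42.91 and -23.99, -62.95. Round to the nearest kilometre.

Δλ = -62.95 − 42.91 = -105.86°.
Δφ = -23.99 − 34.85 = -58.84°.
a = sin²(Δφ/2) + cos φ₁ · cos φ₂ · sin²(Δλ/2) = 0.718615.
c = 2·atan2(√a, √(1−a)) = 2.02331 rad → d = 6371·c ≈ 12890.53 km.

12891 km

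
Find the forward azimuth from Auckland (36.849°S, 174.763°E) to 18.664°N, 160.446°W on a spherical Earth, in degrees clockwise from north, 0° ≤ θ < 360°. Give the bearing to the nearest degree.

Δλ = -160.446 − 174.763 = -335.209°; wrapped into (−180°, 180°]: 24.791°.
θ = atan2( sin Δλ · cos φ₂ , cos φ₁ · sin φ₂ − sin φ₁ · cos φ₂ · cos Δλ )
  = atan2(0.39726, 0.77189) = 27.233° → normalised to [0°, 360°): 27.233°.

27°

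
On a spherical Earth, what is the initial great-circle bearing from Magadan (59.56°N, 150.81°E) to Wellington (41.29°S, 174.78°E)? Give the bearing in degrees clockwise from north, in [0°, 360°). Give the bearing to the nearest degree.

162°

Δλ = 174.78 − 150.81 = 23.97°.
θ = atan2( sin Δλ · cos φ₂ , cos φ₁ · sin φ₂ − sin φ₁ · cos φ₂ · cos Δλ )
  = atan2(0.30525, -0.92626) = 161.760° → normalised to [0°, 360°): 161.760°.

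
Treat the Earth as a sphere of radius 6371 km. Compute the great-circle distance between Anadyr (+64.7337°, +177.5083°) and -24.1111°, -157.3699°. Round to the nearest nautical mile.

Δλ = -157.3699 − 177.5083 = -334.8782°; wrapped into (−180°, 180°]: 25.1218°.
Δφ = -24.1111 − 64.7337 = -88.8448°.
a = sin²(Δφ/2) + cos φ₁ · cos φ₂ · sin²(Δλ/2) = 0.508346.
c = 2·atan2(√a, √(1−a)) = 1.58749 rad → d = 6371·c ≈ 10113.89 km ≈ 5461.06 nmi.

5461 nmi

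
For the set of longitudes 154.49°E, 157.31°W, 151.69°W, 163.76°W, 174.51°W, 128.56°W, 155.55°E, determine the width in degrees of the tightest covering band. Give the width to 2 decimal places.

76.95°

Sort the longitudes: -174.51°, -163.76°, -157.31°, -151.69°, -128.56°, +154.49°, +155.55°.
Eastward gaps between consecutive values (wrapping around): 10.75°, 6.45°, 5.62°, 23.13°, 283.05°, 1.06°, 29.94°.
Largest gap = 283.05° ⇒ minimal covering band is its complement: 360° − 283.05° = 76.95°.
Band runs from +154.49° eastward to -128.56°, crossing the antimeridian.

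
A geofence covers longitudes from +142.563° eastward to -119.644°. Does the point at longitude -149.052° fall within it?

Band width going east from +142.563° to -119.644°: ((-119.644 − 142.563) mod 360) = 97.793°.
Offset of -149.052° east of the west edge: ((-149.052 − 142.563) mod 360) = 68.385°.
68.385° ≤ 97.793° ⇒ inside.

Yes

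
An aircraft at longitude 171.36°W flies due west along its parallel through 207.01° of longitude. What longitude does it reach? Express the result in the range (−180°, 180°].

18.37°W

Start at -171.36°; shift −207.01° → -378.37°.
-378.37° lies outside (−180°, 180°]; add 360° → -18.37°.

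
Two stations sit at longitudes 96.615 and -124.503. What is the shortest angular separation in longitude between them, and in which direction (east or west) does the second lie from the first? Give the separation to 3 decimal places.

Raw difference: -124.503 − 96.615 = -221.118°.
Normalise into (−180°, 180°]: -221.118° + 360° = 138.882°.
Positive ⇒ the second point lies to the east; separation 138.882°.

138.882° east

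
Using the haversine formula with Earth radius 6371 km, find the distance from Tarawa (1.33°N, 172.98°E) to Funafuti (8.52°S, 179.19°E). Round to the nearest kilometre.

1294 km

Δλ = 179.19 − 172.98 = 6.21°.
Δφ = -8.52 − 1.33 = -9.85°.
a = sin²(Δφ/2) + cos φ₁ · cos φ₂ · sin²(Δλ/2) = 0.010271.
c = 2·atan2(√a, √(1−a)) = 0.20304 rad → d = 6371·c ≈ 1293.59 km.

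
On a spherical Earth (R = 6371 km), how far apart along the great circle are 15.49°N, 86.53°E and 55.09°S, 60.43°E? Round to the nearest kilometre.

Δλ = 60.43 − 86.53 = -26.10°.
Δφ = -55.09 − 15.49 = -70.58°.
a = sin²(Δφ/2) + cos φ₁ · cos φ₂ · sin²(Δλ/2) = 0.361874.
c = 2·atan2(√a, √(1−a)) = 1.29090 rad → d = 6371·c ≈ 8224.35 km.

8224 km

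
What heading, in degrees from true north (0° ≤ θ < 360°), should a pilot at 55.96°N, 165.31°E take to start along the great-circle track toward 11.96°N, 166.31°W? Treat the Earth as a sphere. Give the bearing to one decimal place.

142.1°

Δλ = -166.31 − 165.31 = -331.62°; wrapped into (−180°, 180°]: 28.38°.
θ = atan2( sin Δλ · cos φ₂ , cos φ₁ · sin φ₂ − sin φ₁ · cos φ₂ · cos Δλ )
  = atan2(0.46500, -0.59723) = 142.096° → normalised to [0°, 360°): 142.096°.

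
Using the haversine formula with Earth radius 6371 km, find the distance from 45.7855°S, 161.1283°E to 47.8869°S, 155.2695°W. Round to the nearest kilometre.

3281 km

Δλ = -155.2695 − 161.1283 = -316.3978°; wrapped into (−180°, 180°]: 43.6022°.
Δφ = -47.8869 − -45.7855 = -2.1014°.
a = sin²(Δφ/2) + cos φ₁ · cos φ₂ · sin²(Δλ/2) = 0.064836.
c = 2·atan2(√a, √(1−a)) = 0.51493 rad → d = 6371·c ≈ 3280.62 km.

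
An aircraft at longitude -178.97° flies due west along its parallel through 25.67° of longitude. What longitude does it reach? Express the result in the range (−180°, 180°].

+155.36°

Start at -178.97°; shift −25.67° → -204.64°.
-204.64° lies outside (−180°, 180°]; add 360° → +155.36°.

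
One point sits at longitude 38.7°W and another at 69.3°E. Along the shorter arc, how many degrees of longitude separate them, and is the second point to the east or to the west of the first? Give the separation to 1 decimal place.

Raw difference: 69.3 − -38.7 = 108.0°.
Normalise into (−180°, 180°]: 108.0° stays 108.0°.
Positive ⇒ the second point lies to the east; separation 108.0°.

108.0° east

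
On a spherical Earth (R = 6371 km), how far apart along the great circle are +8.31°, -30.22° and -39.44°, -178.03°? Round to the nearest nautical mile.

8262 nmi

Δλ = -178.03 − -30.22 = -147.81°.
Δφ = -39.44 − 8.31 = -47.75°.
a = sin²(Δφ/2) + cos φ₁ · cos φ₂ · sin²(Δλ/2) = 0.869266.
c = 2·atan2(√a, √(1−a)) = 2.40169 rad → d = 6371·c ≈ 15301.14 km ≈ 8261.95 nmi.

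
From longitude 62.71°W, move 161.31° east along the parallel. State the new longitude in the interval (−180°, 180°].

98.60°E

Start at -62.71°; shift +161.31° → +98.60°.
+98.60° already lies in (−180°, 180°].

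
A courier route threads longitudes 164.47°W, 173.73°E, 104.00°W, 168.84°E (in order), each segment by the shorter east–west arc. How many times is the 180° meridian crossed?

Leg 1: -164.47° → +173.73°, shortest Δλ = -21.8° (west) — crosses 180°.
Leg 2: +173.73° → -104.00°, shortest Δλ = 82.27° (east) — crosses 180°.
Leg 3: -104.00° → +168.84°, shortest Δλ = -87.16° (west) — crosses 180°.
Total crossings: 3.

3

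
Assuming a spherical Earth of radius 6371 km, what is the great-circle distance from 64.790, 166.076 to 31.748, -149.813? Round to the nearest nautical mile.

Δλ = -149.813 − 166.076 = -315.889°; wrapped into (−180°, 180°]: 44.111°.
Δφ = 31.748 − 64.790 = -33.042°.
a = sin²(Δφ/2) + cos φ₁ · cos φ₂ · sin²(Δλ/2) = 0.131937.
c = 2·atan2(√a, √(1−a)) = 0.74347 rad → d = 6371·c ≈ 4736.62 km ≈ 2557.57 nmi.

2558 nmi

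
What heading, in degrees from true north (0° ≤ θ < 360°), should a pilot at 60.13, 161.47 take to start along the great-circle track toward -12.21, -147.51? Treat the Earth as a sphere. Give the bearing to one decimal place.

130.0°

Δλ = -147.51 − 161.47 = -308.98°; wrapped into (−180°, 180°]: 51.02°.
θ = atan2( sin Δλ · cos φ₂ , cos φ₁ · sin φ₂ − sin φ₁ · cos φ₂ · cos Δλ )
  = atan2(0.75978, -0.63848) = 130.042° → normalised to [0°, 360°): 130.042°.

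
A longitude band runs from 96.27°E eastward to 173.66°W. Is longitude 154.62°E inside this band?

Yes

Band width going east from +96.27° to -173.66°: ((-173.66 − 96.27) mod 360) = 90.07°.
Offset of +154.62° east of the west edge: ((154.62 − 96.27) mod 360) = 58.35°.
58.35° ≤ 90.07° ⇒ inside.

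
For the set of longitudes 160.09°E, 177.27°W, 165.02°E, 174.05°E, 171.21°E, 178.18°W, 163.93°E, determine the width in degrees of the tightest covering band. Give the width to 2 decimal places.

Sort the longitudes: -178.18°, -177.27°, +160.09°, +163.93°, +165.02°, +171.21°, +174.05°.
Eastward gaps between consecutive values (wrapping around): 0.91°, 337.36°, 3.84°, 1.09°, 6.19°, 2.84°, 7.77°.
Largest gap = 337.36° ⇒ minimal covering band is its complement: 360° − 337.36° = 22.64°.
Band runs from +160.09° eastward to -177.27°, crossing the antimeridian.

22.64°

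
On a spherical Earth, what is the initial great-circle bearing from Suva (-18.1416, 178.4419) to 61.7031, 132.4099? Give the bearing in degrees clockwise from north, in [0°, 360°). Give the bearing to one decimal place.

340.0°

Δλ = 132.4099 − 178.4419 = -46.0320°.
θ = atan2( sin Δλ · cos φ₂ , cos φ₁ · sin φ₂ − sin φ₁ · cos φ₂ · cos Δλ )
  = atan2(-0.34118, 0.93921) = -19.964° → normalised to [0°, 360°): 340.036°.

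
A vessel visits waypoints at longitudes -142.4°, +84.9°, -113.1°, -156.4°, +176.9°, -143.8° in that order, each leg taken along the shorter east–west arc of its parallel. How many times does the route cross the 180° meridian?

4

Leg 1: -142.4° → +84.9°, shortest Δλ = -132.7° (west) — crosses 180°.
Leg 2: +84.9° → -113.1°, shortest Δλ = 162.0° (east) — crosses 180°.
Leg 3: -113.1° → -156.4°, shortest Δλ = -43.3° (west) — does not cross 180°.
Leg 4: -156.4° → +176.9°, shortest Δλ = -26.7° (west) — crosses 180°.
Leg 5: +176.9° → -143.8°, shortest Δλ = 39.3° (east) — crosses 180°.
Total crossings: 4.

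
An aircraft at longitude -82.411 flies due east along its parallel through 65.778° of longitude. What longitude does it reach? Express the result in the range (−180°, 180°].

Start at -82.411°; shift +65.778° → -16.633°.
-16.633° already lies in (−180°, 180°].

-16.633°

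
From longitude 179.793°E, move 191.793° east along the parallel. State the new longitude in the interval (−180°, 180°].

Start at +179.793°; shift +191.793° → +371.586°.
+371.586° lies outside (−180°, 180°]; subtract 360° → +11.586°.

11.586°E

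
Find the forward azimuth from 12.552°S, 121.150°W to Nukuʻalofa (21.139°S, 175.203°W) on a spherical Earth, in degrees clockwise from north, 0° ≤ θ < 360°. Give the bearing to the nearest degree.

Δλ = -175.203 − -121.150 = -54.053°.
θ = atan2( sin Δλ · cos φ₂ , cos φ₁ · sin φ₂ − sin φ₁ · cos φ₂ · cos Δλ )
  = atan2(-0.75508, -0.23302) = -107.150° → normalised to [0°, 360°): 252.850°.

253°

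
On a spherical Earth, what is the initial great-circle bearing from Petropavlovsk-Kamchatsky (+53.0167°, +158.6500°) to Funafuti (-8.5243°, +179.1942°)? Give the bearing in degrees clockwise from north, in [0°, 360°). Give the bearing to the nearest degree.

157°

Δλ = 179.1942 − 158.6500 = 20.5442°.
θ = atan2( sin Δλ · cos φ₂ , cos φ₁ · sin φ₂ − sin φ₁ · cos φ₂ · cos Δλ )
  = atan2(0.34705, -0.82892) = 157.282° → normalised to [0°, 360°): 157.282°.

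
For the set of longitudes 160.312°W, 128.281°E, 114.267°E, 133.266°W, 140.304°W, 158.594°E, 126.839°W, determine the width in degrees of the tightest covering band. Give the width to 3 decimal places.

Sort the longitudes: -160.312°, -140.304°, -133.266°, -126.839°, +114.267°, +128.281°, +158.594°.
Eastward gaps between consecutive values (wrapping around): 20.008°, 7.038°, 6.427°, 241.106°, 14.014°, 30.313°, 41.094°.
Largest gap = 241.106° ⇒ minimal covering band is its complement: 360° − 241.106° = 118.894°.
Band runs from +114.267° eastward to -126.839°, crossing the antimeridian.

118.894°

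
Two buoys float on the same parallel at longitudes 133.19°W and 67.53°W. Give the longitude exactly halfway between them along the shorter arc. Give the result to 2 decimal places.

100.36°W

Signed shortest Δλ from -133.19° to -67.53° is +65.66°.
Midpoint longitude = -133.19° + (+65.66°)/2 = -133.19° + 32.83° = -100.36°.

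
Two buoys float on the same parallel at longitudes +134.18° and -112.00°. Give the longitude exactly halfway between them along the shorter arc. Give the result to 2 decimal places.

Signed shortest Δλ from +134.18° to -112.00° is +113.82°.
Midpoint longitude = +134.18° + (+113.82°)/2 = +134.18° + 56.91° = +191.09°.
Normalise into (−180°, 180°]: -168.91°.
(The naïve average (+134.18 + -112.00)/2 = 11.09° is on the wrong side of the globe.)

-168.91°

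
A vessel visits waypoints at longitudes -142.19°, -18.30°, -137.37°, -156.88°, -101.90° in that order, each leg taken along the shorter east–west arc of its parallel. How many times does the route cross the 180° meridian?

Leg 1: -142.19° → -18.30°, shortest Δλ = 123.89° (east) — does not cross 180°.
Leg 2: -18.30° → -137.37°, shortest Δλ = -119.07° (west) — does not cross 180°.
Leg 3: -137.37° → -156.88°, shortest Δλ = -19.51° (west) — does not cross 180°.
Leg 4: -156.88° → -101.90°, shortest Δλ = 54.98° (east) — does not cross 180°.
Total crossings: 0.

0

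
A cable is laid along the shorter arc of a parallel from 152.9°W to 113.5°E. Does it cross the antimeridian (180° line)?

Naïve |113.5 − -152.9| = 266.4° > 180°, so the shorter arc goes the other way round — across 180°.
Signed shortest Δλ = ((113.5 − -152.9 + 180) mod 360) − 180 = -93.6°.
Going west by 93.6° from -152.9° passes through 180° before reaching +113.5°.

Yes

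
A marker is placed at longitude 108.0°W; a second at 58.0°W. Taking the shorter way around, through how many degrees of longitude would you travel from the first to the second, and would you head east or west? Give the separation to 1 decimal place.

Raw difference: -58.0 − -108.0 = 50.0°.
Normalise into (−180°, 180°]: 50.0° stays 50.0°.
Positive ⇒ the second point lies to the east; separation 50.0°.

50.0° east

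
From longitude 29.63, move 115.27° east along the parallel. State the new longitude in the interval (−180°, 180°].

+144.90°

Start at +29.63°; shift +115.27° → +144.90°.
+144.90° already lies in (−180°, 180°].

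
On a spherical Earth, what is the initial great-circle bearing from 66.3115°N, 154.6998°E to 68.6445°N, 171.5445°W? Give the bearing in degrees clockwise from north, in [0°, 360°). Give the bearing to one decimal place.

64.4°

Δλ = -171.5445 − 154.6998 = -326.2443°; wrapped into (−180°, 180°]: 33.7557°.
θ = atan2( sin Δλ · cos φ₂ , cos φ₁ · sin φ₂ − sin φ₁ · cos φ₂ · cos Δλ )
  = atan2(0.20234, 0.09693) = 64.405° → normalised to [0°, 360°): 64.405°.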